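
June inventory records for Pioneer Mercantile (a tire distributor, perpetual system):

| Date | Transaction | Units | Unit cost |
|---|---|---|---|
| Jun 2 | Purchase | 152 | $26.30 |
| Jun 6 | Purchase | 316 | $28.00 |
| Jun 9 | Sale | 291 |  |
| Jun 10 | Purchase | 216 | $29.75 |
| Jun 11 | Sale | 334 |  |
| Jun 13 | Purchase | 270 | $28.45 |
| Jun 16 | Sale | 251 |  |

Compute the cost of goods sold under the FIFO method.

Jun 9, 291 sold [FIFO — oldest first]: 152 @ $26.30 + 139 @ $28.00 = $7,889.60
Jun 11, 334 sold [FIFO — oldest first]: 177 @ $28.00 + 157 @ $29.75 = $9,626.75
Jun 16, 251 sold [FIFO — oldest first]: 59 @ $29.75 + 192 @ $28.45 = $7,217.65
Total COGS = $7,889.60 + $9,626.75 + $7,217.65 = $24,734.00
Ending inventory: 78 @ $28.45 = $2,219.10

COGS = $24,734.00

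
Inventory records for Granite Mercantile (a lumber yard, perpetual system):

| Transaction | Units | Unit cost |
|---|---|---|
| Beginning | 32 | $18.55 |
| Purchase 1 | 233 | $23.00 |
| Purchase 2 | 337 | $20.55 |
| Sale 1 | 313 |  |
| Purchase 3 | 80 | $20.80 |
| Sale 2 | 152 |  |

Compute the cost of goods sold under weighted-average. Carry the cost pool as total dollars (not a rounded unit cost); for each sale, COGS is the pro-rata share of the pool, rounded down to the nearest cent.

COGS = $9,927.74

After Beginning: 32 on hand, pool $593.60 (≈ $18.5500 each)
After Purchase 1: 265 on hand, pool $5,952.60 (≈ $22.4626 each)
After Purchase 2: 602 on hand, pool $12,877.95 (≈ $21.3919 each)
Sale 1, sell 313: 313/602 × $12,877.95 → $6,695.67
After Purchase 3: 369 on hand, pool $7,846.28 (≈ $21.2636 each)
Sale 2, sell 152: 152/369 × $7,846.28 → $3,232.07
Total COGS = $6,695.67 + $3,232.07 = $9,927.74
Ending inventory (cost pool remaining) = $4,614.21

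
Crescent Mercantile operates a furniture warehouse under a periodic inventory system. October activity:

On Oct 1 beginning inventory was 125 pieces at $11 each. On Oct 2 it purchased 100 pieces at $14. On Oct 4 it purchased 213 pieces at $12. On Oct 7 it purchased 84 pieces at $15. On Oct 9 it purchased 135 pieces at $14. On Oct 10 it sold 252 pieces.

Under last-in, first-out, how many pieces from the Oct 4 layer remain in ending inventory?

180

Oct 10, 252 sold [LIFO — newest first]: 135 @ $14 + 84 @ $15 + 33 @ $12 = $3,546
Ending inventory: 125 @ $11 + 100 @ $14 + 180 @ $12 = $4,935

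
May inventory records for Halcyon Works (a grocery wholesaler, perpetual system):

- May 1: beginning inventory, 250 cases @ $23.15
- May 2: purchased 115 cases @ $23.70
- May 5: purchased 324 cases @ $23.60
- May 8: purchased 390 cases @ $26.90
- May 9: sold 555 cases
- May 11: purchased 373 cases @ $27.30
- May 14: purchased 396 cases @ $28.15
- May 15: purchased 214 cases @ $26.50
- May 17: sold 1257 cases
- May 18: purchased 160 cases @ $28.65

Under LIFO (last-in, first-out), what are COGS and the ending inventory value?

COGS = $47,864.20; ending inventory = $10,371.50

May 9, 555 sold [LIFO — newest first]: 390 @ $26.90 + 165 @ $23.60 = $14,385.00
May 17, 1257 sold [LIFO — newest first]: 214 @ $26.50 + 396 @ $28.15 + 373 @ $27.30 + 159 @ $23.60 + 115 @ $23.70 = $33,479.20
Total COGS = $14,385.00 + $33,479.20 = $47,864.20
Ending inventory: 250 @ $23.15 + 160 @ $28.65 = $10,371.50
Check: goods available $58,235.70 = COGS $47,864.20 + ending $10,371.50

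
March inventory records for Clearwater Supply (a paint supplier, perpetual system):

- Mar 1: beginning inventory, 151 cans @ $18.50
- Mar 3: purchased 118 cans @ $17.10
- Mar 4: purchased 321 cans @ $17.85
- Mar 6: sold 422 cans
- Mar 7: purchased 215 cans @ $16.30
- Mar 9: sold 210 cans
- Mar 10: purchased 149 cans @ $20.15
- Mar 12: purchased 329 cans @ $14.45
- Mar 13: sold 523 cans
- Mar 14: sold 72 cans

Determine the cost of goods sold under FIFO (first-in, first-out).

Mar 6, 422 sold [FIFO — oldest first]: 151 @ $18.50 + 118 @ $17.10 + 153 @ $17.85 = $7,542.35
Mar 9, 210 sold [FIFO — oldest first]: 168 @ $17.85 + 42 @ $16.30 = $3,683.40
Mar 13, 523 sold [FIFO — oldest first]: 173 @ $16.30 + 149 @ $20.15 + 201 @ $14.45 = $8,726.70
Mar 14, 72 sold [FIFO — oldest first]: 72 @ $14.45 = $1,040.40
Total COGS = $7,542.35 + $3,683.40 + $8,726.70 + $1,040.40 = $20,992.85
Ending inventory: 56 @ $14.45 = $809.20
Check: goods available $21,802.05 = COGS $20,992.85 + ending $809.20

COGS = $20,992.85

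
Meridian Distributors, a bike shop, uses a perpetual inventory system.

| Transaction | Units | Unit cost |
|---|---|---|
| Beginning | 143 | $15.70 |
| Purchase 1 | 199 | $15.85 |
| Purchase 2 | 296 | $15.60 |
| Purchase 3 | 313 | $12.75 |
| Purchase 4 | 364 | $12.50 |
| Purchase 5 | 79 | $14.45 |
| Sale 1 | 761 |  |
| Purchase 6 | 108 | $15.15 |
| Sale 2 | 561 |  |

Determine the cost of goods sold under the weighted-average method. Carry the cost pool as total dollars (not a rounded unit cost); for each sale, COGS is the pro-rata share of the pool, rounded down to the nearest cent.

After Beginning: 143 on hand, pool $2,245.10 (≈ $15.7000 each)
After Purchase 1: 342 on hand, pool $5,399.25 (≈ $15.7873 each)
After Purchase 2: 638 on hand, pool $10,016.85 (≈ $15.7004 each)
After Purchase 3: 951 on hand, pool $14,007.60 (≈ $14.7293 each)
After Purchase 4: 1315 on hand, pool $18,557.60 (≈ $14.1122 each)
After Purchase 5: 1394 on hand, pool $19,699.15 (≈ $14.1314 each)
Sale 1, sell 761: 761/1394 × $19,699.15 → $10,753.98
After Purchase 6: 741 on hand, pool $10,581.37 (≈ $14.2799 each)
Sale 2, sell 561: 561/741 × $10,581.37 → $8,010.99
Total COGS = $10,753.98 + $8,010.99 = $18,764.97
Ending inventory (cost pool remaining) = $2,570.38

COGS = $18,764.97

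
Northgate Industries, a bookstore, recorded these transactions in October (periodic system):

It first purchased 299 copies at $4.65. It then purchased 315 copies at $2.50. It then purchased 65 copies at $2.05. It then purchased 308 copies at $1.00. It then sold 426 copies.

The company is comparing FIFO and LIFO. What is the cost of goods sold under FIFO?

FIFO COGS: 299 @ $4.65 + 127 @ $2.50 = $1,707.85
LIFO COGS: 308 @ $1.00 + 65 @ $2.05 + 53 @ $2.50 = $573.75

COGS = $1,707.85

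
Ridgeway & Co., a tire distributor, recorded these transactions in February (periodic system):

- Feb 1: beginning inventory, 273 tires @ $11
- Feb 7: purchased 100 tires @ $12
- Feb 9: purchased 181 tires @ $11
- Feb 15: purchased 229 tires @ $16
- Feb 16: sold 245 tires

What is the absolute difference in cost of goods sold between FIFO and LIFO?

FIFO COGS: 245 @ $11 = $2,695
LIFO COGS: 229 @ $16 + 16 @ $11 = $3,840
Difference = |$2,695 − $3,840| = $1,145

$1,145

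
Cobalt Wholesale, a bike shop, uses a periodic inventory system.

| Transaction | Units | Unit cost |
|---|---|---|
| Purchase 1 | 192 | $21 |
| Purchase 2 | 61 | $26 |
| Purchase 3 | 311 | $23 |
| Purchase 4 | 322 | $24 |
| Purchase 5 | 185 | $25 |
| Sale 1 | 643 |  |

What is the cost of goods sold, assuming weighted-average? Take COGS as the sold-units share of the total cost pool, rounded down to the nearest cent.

Sale 1, sell 643: 643/1071 × $25,124.00 → $15,083.78
Ending inventory (cost pool remaining) = $10,040.22

COGS = $15,083.78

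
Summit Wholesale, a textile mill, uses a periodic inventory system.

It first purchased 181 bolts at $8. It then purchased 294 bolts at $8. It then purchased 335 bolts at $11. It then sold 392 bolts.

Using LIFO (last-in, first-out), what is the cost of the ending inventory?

Sale 1 (392) [LIFO — newest first]: 335 @ $11 + 57 @ $8 = $4,141
Ending inventory: 181 @ $8 + 237 @ $8 = $3,344

Ending inventory = $3,344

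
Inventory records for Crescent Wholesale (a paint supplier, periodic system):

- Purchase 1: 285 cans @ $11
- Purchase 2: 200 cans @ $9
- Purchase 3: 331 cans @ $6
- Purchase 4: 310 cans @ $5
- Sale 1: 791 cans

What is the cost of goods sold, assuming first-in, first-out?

COGS = $6,771

Sale 1 (791) [FIFO — oldest first]: 285 @ $11 + 200 @ $9 + 306 @ $6 = $6,771
Ending inventory: 25 @ $6 + 310 @ $5 = $1,700
Check: goods available $8,471 = COGS $6,771 + ending $1,700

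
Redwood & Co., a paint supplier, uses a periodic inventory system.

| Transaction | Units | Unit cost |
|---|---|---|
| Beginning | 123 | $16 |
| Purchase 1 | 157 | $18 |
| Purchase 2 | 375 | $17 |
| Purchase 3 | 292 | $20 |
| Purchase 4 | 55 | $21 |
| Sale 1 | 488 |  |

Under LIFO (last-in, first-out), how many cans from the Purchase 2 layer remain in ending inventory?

Sale 1 (488) [LIFO — newest first]: 55 @ $21 + 292 @ $20 + 141 @ $17 = $9,392
Ending inventory: 123 @ $16 + 157 @ $18 + 234 @ $17 = $8,772

234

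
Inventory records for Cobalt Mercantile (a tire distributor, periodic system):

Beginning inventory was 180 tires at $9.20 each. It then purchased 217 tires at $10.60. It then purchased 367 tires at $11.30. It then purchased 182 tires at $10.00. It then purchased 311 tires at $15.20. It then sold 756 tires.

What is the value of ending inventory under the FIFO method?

Ending inventory = $6,637.60

Sale 1 (756) [FIFO — oldest first]: 180 @ $9.20 + 217 @ $10.60 + 359 @ $11.30 = $8,012.90
Ending inventory: 8 @ $11.30 + 182 @ $10.00 + 311 @ $15.20 = $6,637.60
Check: goods available $14,650.50 = COGS $8,012.90 + ending $6,637.60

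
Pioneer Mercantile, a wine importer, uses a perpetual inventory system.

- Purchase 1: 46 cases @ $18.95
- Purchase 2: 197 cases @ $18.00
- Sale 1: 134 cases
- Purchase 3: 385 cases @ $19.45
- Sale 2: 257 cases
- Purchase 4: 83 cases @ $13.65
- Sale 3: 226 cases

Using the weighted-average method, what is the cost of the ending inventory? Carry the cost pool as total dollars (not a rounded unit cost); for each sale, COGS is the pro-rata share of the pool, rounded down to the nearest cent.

After Purchase 1: 46 on hand, pool $871.70 (≈ $18.9500 each)
After Purchase 2: 243 on hand, pool $4,417.70 (≈ $18.1798 each)
Sale 1, sell 134: 134/243 × $4,417.70 → $2,436.09
After Purchase 3: 494 on hand, pool $9,469.86 (≈ $19.1698 each)
Sale 2, sell 257: 257/494 × $9,469.86 → $4,926.62
After Purchase 4: 320 on hand, pool $5,676.19 (≈ $17.7381 each)
Sale 3, sell 226: 226/320 × $5,676.19 → $4,008.80
Total COGS = $2,436.09 + $4,926.62 + $4,008.80 = $11,371.51
Ending inventory (cost pool remaining) = $1,667.39

Ending inventory = $1,667.39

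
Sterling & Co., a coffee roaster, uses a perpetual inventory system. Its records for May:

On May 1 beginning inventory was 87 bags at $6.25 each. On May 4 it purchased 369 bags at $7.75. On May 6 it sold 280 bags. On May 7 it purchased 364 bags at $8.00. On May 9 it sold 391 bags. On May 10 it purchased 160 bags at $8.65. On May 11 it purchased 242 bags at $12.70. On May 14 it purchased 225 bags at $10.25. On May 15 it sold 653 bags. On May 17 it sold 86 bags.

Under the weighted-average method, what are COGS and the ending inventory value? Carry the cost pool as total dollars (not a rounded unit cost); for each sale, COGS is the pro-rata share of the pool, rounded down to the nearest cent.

COGS = $12,701.06; ending inventory = $378.09

After May 1: 87 on hand, pool $543.75 (≈ $6.2500 each)
After May 4: 456 on hand, pool $3,403.50 (≈ $7.4638 each)
May 6, sell 280: 280/456 × $3,403.50 → $2,089.86
After May 7: 540 on hand, pool $4,225.64 (≈ $7.8253 each)
May 9, sell 391: 391/540 × $4,225.64 → $3,059.67
After May 10: 309 on hand, pool $2,549.97 (≈ $8.2523 each)
After May 11: 551 on hand, pool $5,623.37 (≈ $10.2058 each)
After May 14: 776 on hand, pool $7,929.62 (≈ $10.2186 each)
May 15, sell 653: 653/776 × $7,929.62 → $6,672.73
May 17, sell 86: 86/123 × $1,256.89 → $878.80
Total COGS = $2,089.86 + $3,059.67 + $6,672.73 + $878.80 = $12,701.06
Ending inventory (cost pool remaining) = $378.09
Check: goods available $13,079.15 = COGS $12,701.06 + ending $378.09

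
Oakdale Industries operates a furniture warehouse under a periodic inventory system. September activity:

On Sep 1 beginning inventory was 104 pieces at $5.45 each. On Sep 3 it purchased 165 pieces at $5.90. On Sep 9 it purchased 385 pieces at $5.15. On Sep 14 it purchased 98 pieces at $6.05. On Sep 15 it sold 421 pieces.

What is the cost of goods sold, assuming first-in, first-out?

Sep 15, 421 sold [FIFO — oldest first]: 104 @ $5.45 + 165 @ $5.90 + 152 @ $5.15 = $2,323.10
Ending inventory: 233 @ $5.15 + 98 @ $6.05 = $1,792.85

COGS = $2,323.10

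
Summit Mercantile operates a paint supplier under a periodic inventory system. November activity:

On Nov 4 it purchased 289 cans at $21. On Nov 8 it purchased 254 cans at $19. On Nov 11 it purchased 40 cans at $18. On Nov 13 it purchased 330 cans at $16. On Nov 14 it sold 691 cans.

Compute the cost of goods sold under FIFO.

Nov 14, 691 sold [FIFO — oldest first]: 289 @ $21 + 254 @ $19 + 40 @ $18 + 108 @ $16 = $13,343
Ending inventory: 222 @ $16 = $3,552
Check: goods available $16,895 = COGS $13,343 + ending $3,552

COGS = $13,343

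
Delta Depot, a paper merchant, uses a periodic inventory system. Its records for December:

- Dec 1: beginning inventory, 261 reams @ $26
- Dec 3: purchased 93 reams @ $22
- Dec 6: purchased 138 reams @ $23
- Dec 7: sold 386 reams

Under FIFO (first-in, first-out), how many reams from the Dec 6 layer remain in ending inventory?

106

Dec 7, 386 sold [FIFO — oldest first]: 261 @ $26 + 93 @ $22 + 32 @ $23 = $9,568
Ending inventory: 106 @ $23 = $2,438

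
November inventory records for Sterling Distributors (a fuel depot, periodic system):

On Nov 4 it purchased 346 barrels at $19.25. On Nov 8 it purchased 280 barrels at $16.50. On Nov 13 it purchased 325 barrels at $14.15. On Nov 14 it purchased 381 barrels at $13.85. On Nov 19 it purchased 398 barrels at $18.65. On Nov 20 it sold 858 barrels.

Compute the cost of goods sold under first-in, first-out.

Nov 20, 858 sold [FIFO — oldest first]: 346 @ $19.25 + 280 @ $16.50 + 232 @ $14.15 = $14,563.30
Ending inventory: 93 @ $14.15 + 381 @ $13.85 + 398 @ $18.65 = $14,015.50
Check: goods available $28,578.80 = COGS $14,563.30 + ending $14,015.50

COGS = $14,563.30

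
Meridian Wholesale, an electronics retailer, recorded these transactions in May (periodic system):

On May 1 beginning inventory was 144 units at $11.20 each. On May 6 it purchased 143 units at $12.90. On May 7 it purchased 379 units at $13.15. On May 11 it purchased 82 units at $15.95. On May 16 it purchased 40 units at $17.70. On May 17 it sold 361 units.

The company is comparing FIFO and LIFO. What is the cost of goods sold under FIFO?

COGS = $4,430.60

FIFO COGS: 144 @ $11.20 + 143 @ $12.90 + 74 @ $13.15 = $4,430.60
LIFO COGS: 40 @ $17.70 + 82 @ $15.95 + 239 @ $13.15 = $5,158.75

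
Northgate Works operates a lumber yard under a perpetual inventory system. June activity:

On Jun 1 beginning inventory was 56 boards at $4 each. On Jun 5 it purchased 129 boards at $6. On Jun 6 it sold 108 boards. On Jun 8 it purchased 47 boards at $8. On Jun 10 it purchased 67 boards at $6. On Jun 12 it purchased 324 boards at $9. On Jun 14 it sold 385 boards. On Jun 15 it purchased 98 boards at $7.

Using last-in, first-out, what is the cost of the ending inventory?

Ending inventory = $1,448

Jun 6, 108 sold [LIFO — newest first]: 108 @ $6 = $648
Jun 14, 385 sold [LIFO — newest first]: 324 @ $9 + 61 @ $6 = $3,282
Total COGS = $648 + $3,282 = $3,930
Ending inventory: 56 @ $4 + 21 @ $6 + 47 @ $8 + 6 @ $6 + 98 @ $7 = $1,448
Check: goods available $5,378 = COGS $3,930 + ending $1,448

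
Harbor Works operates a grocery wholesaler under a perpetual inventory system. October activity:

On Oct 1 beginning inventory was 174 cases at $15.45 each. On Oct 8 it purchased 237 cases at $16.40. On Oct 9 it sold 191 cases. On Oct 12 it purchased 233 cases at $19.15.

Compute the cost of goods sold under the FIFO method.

COGS = $2,967.10

Oct 9, 191 sold [FIFO — oldest first]: 174 @ $15.45 + 17 @ $16.40 = $2,967.10
Ending inventory: 220 @ $16.40 + 233 @ $19.15 = $8,069.95
Check: goods available $11,037.05 = COGS $2,967.10 + ending $8,069.95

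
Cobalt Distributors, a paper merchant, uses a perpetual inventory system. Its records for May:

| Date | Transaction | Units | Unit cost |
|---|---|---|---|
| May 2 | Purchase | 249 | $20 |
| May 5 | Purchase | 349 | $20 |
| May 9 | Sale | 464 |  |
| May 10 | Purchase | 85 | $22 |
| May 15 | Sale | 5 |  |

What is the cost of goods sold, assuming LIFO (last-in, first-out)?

COGS = $9,390

May 9, 464 sold [LIFO — newest first]: 349 @ $20 + 115 @ $20 = $9,280
May 15, 5 sold [LIFO — newest first]: 5 @ $22 = $110
Total COGS = $9,280 + $110 = $9,390
Ending inventory: 134 @ $20 + 80 @ $22 = $4,440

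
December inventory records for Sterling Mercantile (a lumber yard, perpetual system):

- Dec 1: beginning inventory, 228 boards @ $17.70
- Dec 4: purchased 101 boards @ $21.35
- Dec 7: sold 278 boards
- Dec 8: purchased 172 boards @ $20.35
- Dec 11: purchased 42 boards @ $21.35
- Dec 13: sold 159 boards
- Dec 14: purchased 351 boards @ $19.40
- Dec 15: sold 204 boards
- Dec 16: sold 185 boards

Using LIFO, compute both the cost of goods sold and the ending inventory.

COGS = $16,149.60; ending inventory = $1,248.65

Dec 7, 278 sold [LIFO — newest first]: 101 @ $21.35 + 177 @ $17.70 = $5,289.25
Dec 13, 159 sold [LIFO — newest first]: 42 @ $21.35 + 117 @ $20.35 = $3,277.65
Dec 15, 204 sold [LIFO — newest first]: 204 @ $19.40 = $3,957.60
Dec 16, 185 sold [LIFO — newest first]: 147 @ $19.40 + 38 @ $20.35 = $3,625.10
Total COGS = $5,289.25 + $3,277.65 + $3,957.60 + $3,625.10 = $16,149.60
Ending inventory: 51 @ $17.70 + 17 @ $20.35 = $1,248.65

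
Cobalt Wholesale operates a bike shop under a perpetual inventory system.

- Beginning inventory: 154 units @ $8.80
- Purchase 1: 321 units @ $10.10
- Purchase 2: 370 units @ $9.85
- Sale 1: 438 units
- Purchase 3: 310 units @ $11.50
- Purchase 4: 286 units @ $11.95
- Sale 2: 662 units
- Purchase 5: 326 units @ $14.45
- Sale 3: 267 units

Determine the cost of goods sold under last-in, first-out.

Sale 1 (438) [LIFO — newest first]: 370 @ $9.85 + 68 @ $10.10 = $4,331.30
Sale 2 (662) [LIFO — newest first]: 286 @ $11.95 + 310 @ $11.50 + 66 @ $10.10 = $7,649.30
Sale 3 (267) [LIFO — newest first]: 267 @ $14.45 = $3,858.15
Total COGS = $4,331.30 + $7,649.30 + $3,858.15 = $15,838.75
Ending inventory: 154 @ $8.80 + 187 @ $10.10 + 59 @ $14.45 = $4,096.45

COGS = $15,838.75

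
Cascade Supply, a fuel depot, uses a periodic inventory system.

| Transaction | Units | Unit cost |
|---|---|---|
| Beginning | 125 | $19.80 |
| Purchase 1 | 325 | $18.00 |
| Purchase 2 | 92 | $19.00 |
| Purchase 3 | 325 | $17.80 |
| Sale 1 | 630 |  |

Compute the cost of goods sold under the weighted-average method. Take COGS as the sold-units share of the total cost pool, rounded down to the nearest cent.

Sale 1, sell 630: 630/867 × $15,858.00 → $11,523.11
Ending inventory (cost pool remaining) = $4,334.89

COGS = $11,523.11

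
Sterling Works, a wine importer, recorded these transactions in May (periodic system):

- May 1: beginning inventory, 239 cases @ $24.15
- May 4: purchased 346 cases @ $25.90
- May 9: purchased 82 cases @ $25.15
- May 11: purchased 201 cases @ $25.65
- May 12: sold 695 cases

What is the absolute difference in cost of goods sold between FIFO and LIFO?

FIFO COGS: 239 @ $24.15 + 346 @ $25.90 + 82 @ $25.15 + 28 @ $25.65 = $17,513.75
LIFO COGS: 201 @ $25.65 + 82 @ $25.15 + 346 @ $25.90 + 66 @ $24.15 = $17,773.25
Difference = |$17,513.75 − $17,773.25| = $259.50

$259.50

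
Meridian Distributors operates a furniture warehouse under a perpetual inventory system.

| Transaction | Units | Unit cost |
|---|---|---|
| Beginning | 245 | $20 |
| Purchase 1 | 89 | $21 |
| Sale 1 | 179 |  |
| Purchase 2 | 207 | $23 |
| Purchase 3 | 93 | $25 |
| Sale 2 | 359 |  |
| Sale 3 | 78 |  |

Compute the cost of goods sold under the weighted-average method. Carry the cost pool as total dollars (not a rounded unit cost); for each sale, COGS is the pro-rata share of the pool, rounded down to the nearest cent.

COGS = $13,450.40

After Beginning: 245 on hand, pool $4,900.00 (≈ $20.0000 each)
After Purchase 1: 334 on hand, pool $6,769.00 (≈ $20.2665 each)
Sale 1, sell 179: 179/334 × $6,769.00 → $3,627.69
After Purchase 2: 362 on hand, pool $7,902.31 (≈ $21.8296 each)
After Purchase 3: 455 on hand, pool $10,227.31 (≈ $22.4776 each)
Sale 2, sell 359: 359/455 × $10,227.31 → $8,069.45
Sale 3, sell 78: 78/96 × $2,157.86 → $1,753.26
Total COGS = $3,627.69 + $8,069.45 + $1,753.26 = $13,450.40
Ending inventory (cost pool remaining) = $404.60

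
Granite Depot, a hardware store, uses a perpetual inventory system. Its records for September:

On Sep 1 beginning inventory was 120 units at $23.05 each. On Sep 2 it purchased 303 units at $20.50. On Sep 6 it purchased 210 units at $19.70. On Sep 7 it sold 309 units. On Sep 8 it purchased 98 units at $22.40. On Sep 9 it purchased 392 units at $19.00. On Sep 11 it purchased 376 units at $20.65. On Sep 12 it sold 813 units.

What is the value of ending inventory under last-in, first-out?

Ending inventory = $8,135.20

Sep 7, 309 sold [LIFO — newest first]: 210 @ $19.70 + 99 @ $20.50 = $6,166.50
Sep 12, 813 sold [LIFO — newest first]: 376 @ $20.65 + 392 @ $19.00 + 45 @ $22.40 = $16,220.40
Total COGS = $6,166.50 + $16,220.40 = $22,386.90
Ending inventory: 120 @ $23.05 + 204 @ $20.50 + 53 @ $22.40 = $8,135.20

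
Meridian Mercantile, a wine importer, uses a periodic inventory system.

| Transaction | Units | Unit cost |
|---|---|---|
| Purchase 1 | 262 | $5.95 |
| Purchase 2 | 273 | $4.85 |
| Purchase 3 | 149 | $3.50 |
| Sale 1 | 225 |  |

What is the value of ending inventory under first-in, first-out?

Ending inventory = $2,065.70

Sale 1 (225) [FIFO — oldest first]: 225 @ $5.95 = $1,338.75
Ending inventory: 37 @ $5.95 + 273 @ $4.85 + 149 @ $3.50 = $2,065.70
Check: goods available $3,404.45 = COGS $1,338.75 + ending $2,065.70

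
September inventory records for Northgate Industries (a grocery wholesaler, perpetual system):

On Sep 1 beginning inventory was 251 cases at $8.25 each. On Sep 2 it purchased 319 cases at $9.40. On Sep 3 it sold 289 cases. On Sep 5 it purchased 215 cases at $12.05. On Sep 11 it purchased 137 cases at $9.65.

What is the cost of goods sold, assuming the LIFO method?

Sep 3, 289 sold [LIFO — newest first]: 289 @ $9.40 = $2,716.60
Ending inventory: 251 @ $8.25 + 30 @ $9.40 + 215 @ $12.05 + 137 @ $9.65 = $6,265.55

COGS = $2,716.60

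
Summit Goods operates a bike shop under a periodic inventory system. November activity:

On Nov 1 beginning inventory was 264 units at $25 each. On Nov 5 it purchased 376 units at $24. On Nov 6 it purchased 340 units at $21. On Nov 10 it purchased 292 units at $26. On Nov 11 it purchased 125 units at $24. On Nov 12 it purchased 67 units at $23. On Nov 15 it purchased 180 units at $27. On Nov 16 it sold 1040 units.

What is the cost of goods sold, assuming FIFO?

COGS = $24,324

Nov 16, 1040 sold [FIFO — oldest first]: 264 @ $25 + 376 @ $24 + 340 @ $21 + 60 @ $26 = $24,324
Ending inventory: 232 @ $26 + 125 @ $24 + 67 @ $23 + 180 @ $27 = $15,433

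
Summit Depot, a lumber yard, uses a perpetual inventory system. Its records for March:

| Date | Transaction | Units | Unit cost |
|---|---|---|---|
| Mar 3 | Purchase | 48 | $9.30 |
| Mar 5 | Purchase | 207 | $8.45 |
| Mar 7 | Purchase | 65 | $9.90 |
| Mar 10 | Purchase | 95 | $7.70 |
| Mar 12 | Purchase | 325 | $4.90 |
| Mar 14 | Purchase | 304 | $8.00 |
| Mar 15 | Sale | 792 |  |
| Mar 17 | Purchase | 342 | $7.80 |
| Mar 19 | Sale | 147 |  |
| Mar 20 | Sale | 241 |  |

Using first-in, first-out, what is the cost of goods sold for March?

Mar 15, 792 sold [FIFO — oldest first]: 48 @ $9.30 + 207 @ $8.45 + 65 @ $9.90 + 95 @ $7.70 + 325 @ $4.90 + 52 @ $8.00 = $5,579.05
Mar 19, 147 sold [FIFO — oldest first]: 147 @ $8.00 = $1,176.00
Mar 20, 241 sold [FIFO — oldest first]: 105 @ $8.00 + 136 @ $7.80 = $1,900.80
Total COGS = $5,579.05 + $1,176.00 + $1,900.80 = $8,655.85
Ending inventory: 206 @ $7.80 = $1,606.80

COGS = $8,655.85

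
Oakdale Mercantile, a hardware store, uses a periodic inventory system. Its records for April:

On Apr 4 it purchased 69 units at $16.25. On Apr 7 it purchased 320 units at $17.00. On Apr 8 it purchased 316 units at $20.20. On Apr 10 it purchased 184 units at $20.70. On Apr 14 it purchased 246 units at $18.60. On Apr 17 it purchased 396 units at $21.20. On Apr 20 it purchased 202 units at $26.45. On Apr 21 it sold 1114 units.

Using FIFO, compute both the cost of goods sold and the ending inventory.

Apr 21, 1114 sold [FIFO — oldest first]: 69 @ $16.25 + 320 @ $17.00 + 316 @ $20.20 + 184 @ $20.70 + 225 @ $18.60 = $20,938.25
Ending inventory: 21 @ $18.60 + 396 @ $21.20 + 202 @ $26.45 = $14,128.70

COGS = $20,938.25; ending inventory = $14,128.70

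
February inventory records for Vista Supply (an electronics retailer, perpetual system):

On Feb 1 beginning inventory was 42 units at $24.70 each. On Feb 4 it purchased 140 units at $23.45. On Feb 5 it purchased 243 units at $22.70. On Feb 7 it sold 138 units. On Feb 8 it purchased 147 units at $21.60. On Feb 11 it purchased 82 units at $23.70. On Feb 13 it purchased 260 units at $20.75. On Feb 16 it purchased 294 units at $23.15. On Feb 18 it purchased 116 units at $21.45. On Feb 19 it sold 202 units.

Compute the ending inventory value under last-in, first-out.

Feb 7, 138 sold [LIFO — newest first]: 138 @ $22.70 = $3,132.60
Feb 19, 202 sold [LIFO — newest first]: 116 @ $21.45 + 86 @ $23.15 = $4,479.10
Total COGS = $3,132.60 + $4,479.10 = $7,611.70
Ending inventory: 42 @ $24.70 + 140 @ $23.45 + 105 @ $22.70 + 147 @ $21.60 + 82 @ $23.70 + 260 @ $20.75 + 208 @ $23.15 = $22,032.70
Check: goods available $29,644.40 = COGS $7,611.70 + ending $22,032.70

Ending inventory = $22,032.70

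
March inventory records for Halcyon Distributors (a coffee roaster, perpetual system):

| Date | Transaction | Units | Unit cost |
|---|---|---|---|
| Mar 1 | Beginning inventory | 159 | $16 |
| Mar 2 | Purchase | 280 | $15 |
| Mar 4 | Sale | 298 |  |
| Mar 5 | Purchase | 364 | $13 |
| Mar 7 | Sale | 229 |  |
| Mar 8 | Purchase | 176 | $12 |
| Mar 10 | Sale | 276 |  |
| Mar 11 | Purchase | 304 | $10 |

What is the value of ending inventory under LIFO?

Mar 4, 298 sold [LIFO — newest first]: 280 @ $15 + 18 @ $16 = $4,488
Mar 7, 229 sold [LIFO — newest first]: 229 @ $13 = $2,977
Mar 10, 276 sold [LIFO — newest first]: 176 @ $12 + 100 @ $13 = $3,412
Total COGS = $4,488 + $2,977 + $3,412 = $10,877
Ending inventory: 141 @ $16 + 35 @ $13 + 304 @ $10 = $5,751

Ending inventory = $5,751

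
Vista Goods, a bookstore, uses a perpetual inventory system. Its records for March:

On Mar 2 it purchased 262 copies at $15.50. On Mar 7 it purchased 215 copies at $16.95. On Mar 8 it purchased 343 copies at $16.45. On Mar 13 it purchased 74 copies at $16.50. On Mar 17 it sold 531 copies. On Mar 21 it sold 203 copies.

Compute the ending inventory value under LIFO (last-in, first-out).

Mar 17, 531 sold [LIFO — newest first]: 74 @ $16.50 + 343 @ $16.45 + 114 @ $16.95 = $8,795.65
Mar 21, 203 sold [LIFO — newest first]: 101 @ $16.95 + 102 @ $15.50 = $3,292.95
Total COGS = $8,795.65 + $3,292.95 = $12,088.60
Ending inventory: 160 @ $15.50 = $2,480.00

Ending inventory = $2,480.00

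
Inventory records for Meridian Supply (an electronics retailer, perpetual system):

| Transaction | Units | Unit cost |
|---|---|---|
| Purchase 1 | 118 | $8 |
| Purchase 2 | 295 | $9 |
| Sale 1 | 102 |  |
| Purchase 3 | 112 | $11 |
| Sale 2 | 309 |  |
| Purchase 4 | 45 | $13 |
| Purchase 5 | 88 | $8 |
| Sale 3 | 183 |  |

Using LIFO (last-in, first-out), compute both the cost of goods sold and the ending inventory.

Sale 1 (102) [LIFO — newest first]: 102 @ $9 = $918
Sale 2 (309) [LIFO — newest first]: 112 @ $11 + 193 @ $9 + 4 @ $8 = $3,001
Sale 3 (183) [LIFO — newest first]: 88 @ $8 + 45 @ $13 + 50 @ $8 = $1,689
Total COGS = $918 + $3,001 + $1,689 = $5,608
Ending inventory: 64 @ $8 = $512

COGS = $5,608; ending inventory = $512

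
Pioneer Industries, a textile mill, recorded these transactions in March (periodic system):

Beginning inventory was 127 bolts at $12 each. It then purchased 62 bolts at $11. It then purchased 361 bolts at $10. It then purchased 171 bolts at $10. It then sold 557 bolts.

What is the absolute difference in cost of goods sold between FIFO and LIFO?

$291

FIFO COGS: 127 @ $12 + 62 @ $11 + 361 @ $10 + 7 @ $10 = $5,886
LIFO COGS: 171 @ $10 + 361 @ $10 + 25 @ $11 = $5,595
Difference = |$5,886 − $5,595| = $291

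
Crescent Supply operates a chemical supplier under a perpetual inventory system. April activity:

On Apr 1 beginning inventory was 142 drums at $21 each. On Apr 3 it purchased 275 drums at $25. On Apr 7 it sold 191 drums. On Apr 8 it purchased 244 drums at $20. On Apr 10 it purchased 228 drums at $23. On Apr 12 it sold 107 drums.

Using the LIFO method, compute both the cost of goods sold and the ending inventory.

COGS = $7,236; ending inventory = $12,745

Apr 7, 191 sold [LIFO — newest first]: 191 @ $25 = $4,775
Apr 12, 107 sold [LIFO — newest first]: 107 @ $23 = $2,461
Total COGS = $4,775 + $2,461 = $7,236
Ending inventory: 142 @ $21 + 84 @ $25 + 244 @ $20 + 121 @ $23 = $12,745
Check: goods available $19,981 = COGS $7,236 + ending $12,745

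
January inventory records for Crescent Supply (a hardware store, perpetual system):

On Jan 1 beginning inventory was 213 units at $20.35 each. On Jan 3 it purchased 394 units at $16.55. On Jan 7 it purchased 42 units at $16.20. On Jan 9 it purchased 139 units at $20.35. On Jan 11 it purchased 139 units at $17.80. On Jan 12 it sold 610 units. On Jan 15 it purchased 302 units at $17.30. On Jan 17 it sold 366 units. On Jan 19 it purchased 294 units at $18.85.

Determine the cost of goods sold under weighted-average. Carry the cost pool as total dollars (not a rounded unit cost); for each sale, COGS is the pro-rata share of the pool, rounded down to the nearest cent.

After Jan 1: 213 on hand, pool $4,334.55 (≈ $20.3500 each)
After Jan 3: 607 on hand, pool $10,855.25 (≈ $17.8834 each)
After Jan 7: 649 on hand, pool $11,535.65 (≈ $17.7745 each)
After Jan 9: 788 on hand, pool $14,364.30 (≈ $18.2288 each)
After Jan 11: 927 on hand, pool $16,838.50 (≈ $18.1645 each)
Jan 12, sell 610: 610/927 × $16,838.50 → $11,080.35
After Jan 15: 619 on hand, pool $10,982.75 (≈ $17.7427 each)
Jan 17, sell 366: 366/619 × $10,982.75 → $6,493.83
After Jan 19: 547 on hand, pool $10,030.82 (≈ $18.3379 each)
Total COGS = $11,080.35 + $6,493.83 = $17,574.18
Ending inventory (cost pool remaining) = $10,030.82

COGS = $17,574.18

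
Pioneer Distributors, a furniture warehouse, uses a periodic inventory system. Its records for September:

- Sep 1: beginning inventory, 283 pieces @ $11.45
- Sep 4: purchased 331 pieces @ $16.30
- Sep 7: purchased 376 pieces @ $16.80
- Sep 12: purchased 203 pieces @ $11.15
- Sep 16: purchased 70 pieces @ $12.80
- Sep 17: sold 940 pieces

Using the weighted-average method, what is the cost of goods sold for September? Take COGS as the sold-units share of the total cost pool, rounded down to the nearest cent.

Sep 17, sell 940: 940/1263 × $18,111.90 → $13,479.95
Ending inventory (cost pool remaining) = $4,631.95
Check: goods available $18,111.90 = COGS $13,479.95 + ending $4,631.95

COGS = $13,479.95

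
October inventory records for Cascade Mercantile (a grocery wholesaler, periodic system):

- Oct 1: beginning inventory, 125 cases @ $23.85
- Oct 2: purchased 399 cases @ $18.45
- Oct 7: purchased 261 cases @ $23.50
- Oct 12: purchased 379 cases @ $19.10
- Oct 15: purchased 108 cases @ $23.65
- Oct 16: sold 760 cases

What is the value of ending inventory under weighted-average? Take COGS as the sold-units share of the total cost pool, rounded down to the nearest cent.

Ending inventory = $10,573.85

Oct 16, sell 760: 760/1272 × $26,269.40 → $15,695.55
Ending inventory (cost pool remaining) = $10,573.85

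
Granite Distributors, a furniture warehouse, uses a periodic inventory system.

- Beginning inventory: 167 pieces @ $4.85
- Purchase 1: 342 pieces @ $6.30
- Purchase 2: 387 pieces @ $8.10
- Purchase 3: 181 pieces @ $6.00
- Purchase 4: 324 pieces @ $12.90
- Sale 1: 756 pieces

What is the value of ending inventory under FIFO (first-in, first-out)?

Sale 1 (756) [FIFO — oldest first]: 167 @ $4.85 + 342 @ $6.30 + 247 @ $8.10 = $4,965.25
Ending inventory: 140 @ $8.10 + 181 @ $6.00 + 324 @ $12.90 = $6,399.60

Ending inventory = $6,399.60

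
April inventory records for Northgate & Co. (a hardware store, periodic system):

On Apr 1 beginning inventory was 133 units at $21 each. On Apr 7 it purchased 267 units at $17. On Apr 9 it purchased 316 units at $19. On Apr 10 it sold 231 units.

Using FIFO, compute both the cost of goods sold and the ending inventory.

Apr 10, 231 sold [FIFO — oldest first]: 133 @ $21 + 98 @ $17 = $4,459
Ending inventory: 169 @ $17 + 316 @ $19 = $8,877

COGS = $4,459; ending inventory = $8,877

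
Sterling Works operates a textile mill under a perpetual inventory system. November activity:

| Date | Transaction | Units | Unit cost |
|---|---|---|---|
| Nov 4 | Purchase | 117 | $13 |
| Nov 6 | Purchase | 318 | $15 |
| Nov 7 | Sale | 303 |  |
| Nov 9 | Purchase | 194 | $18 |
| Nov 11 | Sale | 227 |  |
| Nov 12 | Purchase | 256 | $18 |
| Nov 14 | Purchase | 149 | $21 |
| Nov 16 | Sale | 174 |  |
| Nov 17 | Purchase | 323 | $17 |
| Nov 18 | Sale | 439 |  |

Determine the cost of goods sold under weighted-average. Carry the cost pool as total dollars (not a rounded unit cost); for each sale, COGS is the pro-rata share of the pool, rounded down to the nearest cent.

COGS = $19,199.36

After Nov 4: 117 on hand, pool $1,521.00 (≈ $13.0000 each)
After Nov 6: 435 on hand, pool $6,291.00 (≈ $14.4621 each)
Nov 7, sell 303: 303/435 × $6,291.00 → $4,382.00
After Nov 9: 326 on hand, pool $5,401.00 (≈ $16.5675 each)
Nov 11, sell 227: 227/326 × $5,401.00 → $3,760.81
After Nov 12: 355 on hand, pool $6,248.19 (≈ $17.6005 each)
After Nov 14: 504 on hand, pool $9,377.19 (≈ $18.6055 each)
Nov 16, sell 174: 174/504 × $9,377.19 → $3,237.36
After Nov 17: 653 on hand, pool $11,630.83 (≈ $17.8114 each)
Nov 18, sell 439: 439/653 × $11,630.83 → $7,819.19
Total COGS = $4,382.00 + $3,760.81 + $3,237.36 + $7,819.19 = $19,199.36
Ending inventory (cost pool remaining) = $3,811.64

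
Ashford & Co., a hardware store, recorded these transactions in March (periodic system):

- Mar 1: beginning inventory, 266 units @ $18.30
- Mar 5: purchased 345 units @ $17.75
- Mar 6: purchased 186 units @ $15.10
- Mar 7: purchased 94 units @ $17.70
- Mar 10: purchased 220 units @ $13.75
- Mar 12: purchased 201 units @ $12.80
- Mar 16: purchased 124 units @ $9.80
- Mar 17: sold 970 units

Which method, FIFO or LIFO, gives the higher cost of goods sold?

FIFO COGS: 266 @ $18.30 + 345 @ $17.75 + 186 @ $15.10 + 94 @ $17.70 + 79 @ $13.75 = $16,550.20
LIFO COGS: 124 @ $9.80 + 201 @ $12.80 + 220 @ $13.75 + 94 @ $17.70 + 186 @ $15.10 + 145 @ $17.75 = $13,859.15

FIFO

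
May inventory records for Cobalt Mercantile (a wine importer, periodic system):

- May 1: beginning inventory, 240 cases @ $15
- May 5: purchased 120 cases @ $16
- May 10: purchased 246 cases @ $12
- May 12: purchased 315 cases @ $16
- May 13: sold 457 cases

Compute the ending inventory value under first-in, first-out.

Ending inventory = $6,828

May 13, 457 sold [FIFO — oldest first]: 240 @ $15 + 120 @ $16 + 97 @ $12 = $6,684
Ending inventory: 149 @ $12 + 315 @ $16 = $6,828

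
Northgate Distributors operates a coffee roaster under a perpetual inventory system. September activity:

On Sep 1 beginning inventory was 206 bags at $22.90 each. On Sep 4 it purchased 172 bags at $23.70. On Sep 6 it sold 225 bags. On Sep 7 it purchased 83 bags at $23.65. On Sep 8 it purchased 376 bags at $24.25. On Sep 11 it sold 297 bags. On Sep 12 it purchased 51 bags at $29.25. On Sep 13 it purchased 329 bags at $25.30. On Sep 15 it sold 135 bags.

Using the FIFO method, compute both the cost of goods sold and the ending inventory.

COGS = $15,509.75; ending inventory = $14,180.45

Sep 6, 225 sold [FIFO — oldest first]: 206 @ $22.90 + 19 @ $23.70 = $5,167.70
Sep 11, 297 sold [FIFO — oldest first]: 153 @ $23.70 + 83 @ $23.65 + 61 @ $24.25 = $7,068.30
Sep 15, 135 sold [FIFO — oldest first]: 135 @ $24.25 = $3,273.75
Total COGS = $5,167.70 + $7,068.30 + $3,273.75 = $15,509.75
Ending inventory: 180 @ $24.25 + 51 @ $29.25 + 329 @ $25.30 = $14,180.45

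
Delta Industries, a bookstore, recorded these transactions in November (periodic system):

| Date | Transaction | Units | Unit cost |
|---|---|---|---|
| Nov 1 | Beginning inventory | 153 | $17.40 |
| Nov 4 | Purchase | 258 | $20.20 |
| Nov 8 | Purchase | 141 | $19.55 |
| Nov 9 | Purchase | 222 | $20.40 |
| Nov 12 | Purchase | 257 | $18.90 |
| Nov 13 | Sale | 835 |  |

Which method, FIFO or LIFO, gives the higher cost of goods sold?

FIFO COGS: 153 @ $17.40 + 258 @ $20.20 + 141 @ $19.55 + 222 @ $20.40 + 61 @ $18.90 = $16,312.05
LIFO COGS: 257 @ $18.90 + 222 @ $20.40 + 141 @ $19.55 + 215 @ $20.20 = $16,485.65

LIFO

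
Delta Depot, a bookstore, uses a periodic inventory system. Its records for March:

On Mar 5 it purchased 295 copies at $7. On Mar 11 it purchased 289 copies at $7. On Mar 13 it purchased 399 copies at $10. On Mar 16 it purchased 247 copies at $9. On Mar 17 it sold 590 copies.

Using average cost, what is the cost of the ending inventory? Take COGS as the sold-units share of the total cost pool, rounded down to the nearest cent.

Mar 17, sell 590: 590/1230 × $10,301.00 → $4,941.13
Ending inventory (cost pool remaining) = $5,359.87
Check: goods available $10,301.00 = COGS $4,941.13 + ending $5,359.87

Ending inventory = $5,359.87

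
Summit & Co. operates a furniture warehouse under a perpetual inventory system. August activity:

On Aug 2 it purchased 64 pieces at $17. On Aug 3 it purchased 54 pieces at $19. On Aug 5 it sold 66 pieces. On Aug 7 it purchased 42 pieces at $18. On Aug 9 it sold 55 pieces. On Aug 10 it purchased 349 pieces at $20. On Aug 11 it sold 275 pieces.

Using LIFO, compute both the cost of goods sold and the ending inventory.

Aug 5, 66 sold [LIFO — newest first]: 54 @ $19 + 12 @ $17 = $1,230
Aug 9, 55 sold [LIFO — newest first]: 42 @ $18 + 13 @ $17 = $977
Aug 11, 275 sold [LIFO — newest first]: 275 @ $20 = $5,500
Total COGS = $1,230 + $977 + $5,500 = $7,707
Ending inventory: 39 @ $17 + 74 @ $20 = $2,143
Check: goods available $9,850 = COGS $7,707 + ending $2,143

COGS = $7,707; ending inventory = $2,143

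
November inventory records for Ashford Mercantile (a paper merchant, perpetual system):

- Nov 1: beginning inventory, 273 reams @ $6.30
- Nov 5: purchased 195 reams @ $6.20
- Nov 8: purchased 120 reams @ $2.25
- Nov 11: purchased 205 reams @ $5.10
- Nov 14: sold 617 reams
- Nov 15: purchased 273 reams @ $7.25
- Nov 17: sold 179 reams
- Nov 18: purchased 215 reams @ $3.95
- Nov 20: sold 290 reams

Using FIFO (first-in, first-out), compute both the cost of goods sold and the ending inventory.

Nov 14, 617 sold [FIFO — oldest first]: 273 @ $6.30 + 195 @ $6.20 + 120 @ $2.25 + 29 @ $5.10 = $3,346.80
Nov 17, 179 sold [FIFO — oldest first]: 176 @ $5.10 + 3 @ $7.25 = $919.35
Nov 20, 290 sold [FIFO — oldest first]: 270 @ $7.25 + 20 @ $3.95 = $2,036.50
Total COGS = $3,346.80 + $919.35 + $2,036.50 = $6,302.65
Ending inventory: 195 @ $3.95 = $770.25
Check: goods available $7,072.90 = COGS $6,302.65 + ending $770.25

COGS = $6,302.65; ending inventory = $770.25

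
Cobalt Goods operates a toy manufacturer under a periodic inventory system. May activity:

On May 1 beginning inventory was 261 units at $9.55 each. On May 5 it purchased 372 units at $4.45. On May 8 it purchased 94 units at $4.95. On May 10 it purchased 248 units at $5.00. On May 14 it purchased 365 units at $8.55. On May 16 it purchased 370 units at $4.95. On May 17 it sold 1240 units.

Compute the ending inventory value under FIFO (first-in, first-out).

May 17, 1240 sold [FIFO — oldest first]: 261 @ $9.55 + 372 @ $4.45 + 94 @ $4.95 + 248 @ $5.00 + 265 @ $8.55 = $8,119.00
Ending inventory: 100 @ $8.55 + 370 @ $4.95 = $2,686.50
Check: goods available $10,805.50 = COGS $8,119.00 + ending $2,686.50

Ending inventory = $2,686.50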